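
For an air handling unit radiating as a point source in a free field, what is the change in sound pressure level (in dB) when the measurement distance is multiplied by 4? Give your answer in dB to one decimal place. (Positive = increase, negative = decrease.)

A point source loses 6 dB per doubling of distance; generally ΔL = −20·log₁₀(r₂/r₁).
ΔL = −20·log₁₀(4) = -12.04 dB.

-12.0 dB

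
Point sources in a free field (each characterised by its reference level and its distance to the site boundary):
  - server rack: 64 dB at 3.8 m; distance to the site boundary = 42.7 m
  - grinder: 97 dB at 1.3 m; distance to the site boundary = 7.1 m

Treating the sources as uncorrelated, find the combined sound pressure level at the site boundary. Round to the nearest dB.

First find each source's level at the receiver (point-source: −20·log₁₀(r/r_ref)), then combine on an intensity basis.
server rack: 64 − 20·log₁₀(42.7/3.8) = 64 − 21.01 = 42.99 dB.
grinder: 97 − 20·log₁₀(7.1/1.3) = 97 − 14.75 = 82.25 dB.
Σ 10^(L/10) = 1.680e+08 → L_total = 10·log₁₀(1.680e+08) = 82.25 dB.

82 dB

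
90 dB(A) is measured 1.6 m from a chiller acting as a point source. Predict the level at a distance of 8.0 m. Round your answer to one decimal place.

76.0 dB(A)

For a point source, L₂ = L₁ − 20·log₁₀(r₂/r₁).
L₂ = 90 − 20·log₁₀(8.0/1.6) = 90 − 13.979 = 76.02 dB(A).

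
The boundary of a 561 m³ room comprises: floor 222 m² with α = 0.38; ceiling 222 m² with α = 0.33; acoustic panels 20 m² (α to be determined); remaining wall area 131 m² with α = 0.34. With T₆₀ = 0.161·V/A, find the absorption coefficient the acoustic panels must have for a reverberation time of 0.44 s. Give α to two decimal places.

Required total absorption A = 0.161·561/0.44 = 205.28 m².
Absorption from the other surfaces = 222·0.38 + 222·0.33 + 131·0.34 = 202.16 m², so the acoustic panels must supply 3.11 m² over 20 m².
α = 3.11/20 = 0.156.

0.16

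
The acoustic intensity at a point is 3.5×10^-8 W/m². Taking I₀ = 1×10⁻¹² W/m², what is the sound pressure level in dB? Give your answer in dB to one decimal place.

L = 10·log₁₀(I/I₀) = 10·log₁₀(3.5×10^-8/10⁻¹²) = 10·log₁₀(3.5×10^4).
L = 10·(0.5441 + 4) = 45.44 dB.

45.4 dB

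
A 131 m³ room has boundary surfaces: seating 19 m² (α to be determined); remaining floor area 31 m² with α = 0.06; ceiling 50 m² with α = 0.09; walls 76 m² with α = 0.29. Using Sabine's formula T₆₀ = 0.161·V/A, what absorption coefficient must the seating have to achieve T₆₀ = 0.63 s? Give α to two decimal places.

A = 0.161·V/T₆₀ = 0.161·131/0.63 = 33.48 m² sabins.
Absorption from the other surfaces = 31·0.06 + 50·0.09 + 76·0.29 = 28.40 m², so the seating must supply 5.08 m² over 19 m².
α = 5.08/19 = 0.267.

0.27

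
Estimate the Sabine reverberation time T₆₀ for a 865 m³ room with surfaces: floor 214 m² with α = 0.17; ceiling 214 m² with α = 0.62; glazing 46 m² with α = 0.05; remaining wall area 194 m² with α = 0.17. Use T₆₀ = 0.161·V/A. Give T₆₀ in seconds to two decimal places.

0.68 s

Total absorption A = 214·0.17 + 214·0.62 + 46·0.05 + 194·0.17 = 204.34 m² sabins.
T₆₀ = 0.161 × 865 / 204.34 = 0.682 s.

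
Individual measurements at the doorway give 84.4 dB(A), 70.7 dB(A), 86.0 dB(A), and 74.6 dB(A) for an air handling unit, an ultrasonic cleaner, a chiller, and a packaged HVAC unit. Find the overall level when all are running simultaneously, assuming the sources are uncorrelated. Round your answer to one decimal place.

For uncorrelated sources the intensities add, so convert each level to linear form, sum, and take 10·log₁₀ of the total.
Σ 10^(L/10) = 10^(84.4/10) + 10^(70.7/10) + 10^(86.0/10) + 10^(74.6/10) = 7.141e+08.
L_total = 10·log₁₀(7.141e+08) = 88.54 dB(A).

88.5 dB(A)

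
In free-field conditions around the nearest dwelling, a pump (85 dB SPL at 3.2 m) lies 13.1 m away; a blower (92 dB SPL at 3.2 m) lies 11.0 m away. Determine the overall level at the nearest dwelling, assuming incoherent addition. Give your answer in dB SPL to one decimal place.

81.8 dB SPL

Propagate each source to the receiver with L = L_ref − 20·log₁₀(r/r_ref), then add intensities.
pump: 85 − 20·log₁₀(13.1/3.2) = 85 − 12.24 = 72.76 dB SPL.
blower: 92 − 20·log₁₀(11.0/3.2) = 92 − 10.72 = 81.28 dB SPL.
Σ 10^(L/10) = 1.530e+08 → L_total = 10·log₁₀(1.530e+08) = 81.85 dB SPL.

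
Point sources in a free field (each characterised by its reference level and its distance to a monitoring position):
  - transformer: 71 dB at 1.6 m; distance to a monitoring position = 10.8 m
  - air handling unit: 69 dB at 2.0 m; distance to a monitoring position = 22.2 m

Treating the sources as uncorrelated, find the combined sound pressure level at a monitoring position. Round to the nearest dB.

Apply inverse-square spreading to bring every level to the receiver, then sum 10^(L/10).
transformer: 71 − 20·log₁₀(10.8/1.6) = 71 − 16.59 = 54.41 dB.
air handling unit: 69 − 20·log₁₀(22.2/2.0) = 69 − 20.91 = 48.09 dB.
Σ 10^(L/10) = 3.408e+05 → L_total = 10·log₁₀(3.408e+05) = 55.32 dB.

55 dB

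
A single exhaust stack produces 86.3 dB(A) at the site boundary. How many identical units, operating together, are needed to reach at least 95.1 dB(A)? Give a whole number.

The shortfall is 95.1 − 86.3 = 8.8 dB, and N units add 10·log₁₀ N, so need 10·log₁₀ N ≥ 8.8.
N ≥ 10^(8.8/10) = 7.586, so N = 8.

8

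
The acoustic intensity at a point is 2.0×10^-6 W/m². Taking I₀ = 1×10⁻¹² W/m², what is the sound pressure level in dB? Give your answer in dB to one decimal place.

Dividing by I₀ shifts the exponent by 12: I/I₀ = 2.0×10^6.
L = 10·(0.3010 + 6) = 63.01 dB.

63.0 dB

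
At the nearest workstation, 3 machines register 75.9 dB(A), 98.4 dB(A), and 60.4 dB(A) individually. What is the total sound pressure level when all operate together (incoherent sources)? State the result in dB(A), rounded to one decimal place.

98.4 dB(A)

For uncorrelated sources the intensities add, so convert each level to linear form, sum, and take 10·log₁₀ of the total.
Σ 10^(L/10) = 10^(75.9/10) + 10^(98.4/10) + 10^(60.4/10) = 6.958e+09.
L_total = 10·log₁₀(6.958e+09) = 98.43 dB(A).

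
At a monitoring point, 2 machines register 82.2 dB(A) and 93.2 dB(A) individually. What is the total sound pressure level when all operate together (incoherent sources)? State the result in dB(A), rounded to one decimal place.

93.5 dB(A)

Incoherent sources combine by intensity addition: L_total = 10·log₁₀(Σ 10^(L_i/10)).
Σ 10^(L/10) = 10^(82.2/10) + 10^(93.2/10) = 2.255e+09.
L_total = 10·log₁₀(2.255e+09) = 93.53 dB(A).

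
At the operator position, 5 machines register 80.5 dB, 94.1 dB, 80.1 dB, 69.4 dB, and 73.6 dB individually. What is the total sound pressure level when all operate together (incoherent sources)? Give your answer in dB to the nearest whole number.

94 dB

For uncorrelated sources the intensities add, so convert each level to linear form, sum, and take 10·log₁₀ of the total.
Σ 10^(L/10) = 10^(80.5/10) + 10^(94.1/10) + 10^(80.1/10) + 10^(69.4/10) + 10^(73.6/10) = 2.817e+09.
L_total = 10·log₁₀(2.817e+09) = 94.50 dB.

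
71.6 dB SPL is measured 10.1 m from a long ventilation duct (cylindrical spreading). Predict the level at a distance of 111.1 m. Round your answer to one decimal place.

61.2 dB SPL

Cylindrical spreading from a line source gives a 10·log₁₀(r₂/r₁) drop.
L₂ = 71.6 − 10·log₁₀(111.1/10.1) = 71.6 − 10.414 = 61.19 dB SPL.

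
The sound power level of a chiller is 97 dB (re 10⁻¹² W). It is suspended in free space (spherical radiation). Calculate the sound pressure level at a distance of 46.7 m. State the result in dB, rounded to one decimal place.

L_p = L_w − 10·log₁₀(4π·r²) with r = 46.7 m.
4π·r² = 2.741e+04 m², 10·log₁₀ of that is 44.378 dB.
L_p = 97 − 44.378 = 52.62 dB.

52.6 dB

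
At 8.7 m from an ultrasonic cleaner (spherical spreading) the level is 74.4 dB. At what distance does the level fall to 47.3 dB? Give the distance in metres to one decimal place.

197.0 m

The 27.1 dB drop corresponds to a distance ratio of 10^(27.1/20) for a point source.
r₂ = 8.7·10^((74.4−47.3)/20) = 8.7·10^(27.1/20) = 197.02 m.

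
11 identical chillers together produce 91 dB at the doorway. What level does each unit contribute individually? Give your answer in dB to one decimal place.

11 equal contributions raise the level by 10·log₁₀ 11 = 10.414 dB, so each unit alone gives 91 − 10.414.

80.6 dB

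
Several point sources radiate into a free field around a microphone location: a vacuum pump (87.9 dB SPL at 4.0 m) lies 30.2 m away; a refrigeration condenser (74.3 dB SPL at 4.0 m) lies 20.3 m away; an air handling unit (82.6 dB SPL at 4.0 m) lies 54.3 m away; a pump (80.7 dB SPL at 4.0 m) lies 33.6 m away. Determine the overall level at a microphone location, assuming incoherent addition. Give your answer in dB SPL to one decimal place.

71.6 dB SPL

Propagate each source to the receiver with L = L_ref − 20·log₁₀(r/r_ref), then add intensities.
vacuum pump: 87.9 − 20·log₁₀(30.2/4.0) = 87.9 − 17.56 = 70.34 dB SPL.
refrigeration condenser: 74.3 − 20·log₁₀(20.3/4.0) = 74.3 − 14.11 = 60.19 dB SPL.
air handling unit: 82.6 − 20·log₁₀(54.3/4.0) = 82.6 − 22.65 = 59.95 dB SPL.
pump: 80.7 − 20·log₁₀(33.6/4.0) = 80.7 − 18.49 = 62.21 dB SPL.
Σ 10^(L/10) = 1.451e+07 → L_total = 10·log₁₀(1.451e+07) = 71.62 dB SPL.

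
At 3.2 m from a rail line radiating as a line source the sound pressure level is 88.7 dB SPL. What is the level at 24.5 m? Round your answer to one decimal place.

Line-source attenuation: ΔL = 10·log₁₀(r₂/r₁) = 10·log₁₀(24.5/3.2) = 8.840 dB.
L₂ = 88.7 − 10·log₁₀(24.5/3.2) = 88.7 − 8.840 = 79.86 dB SPL.

79.9 dB SPL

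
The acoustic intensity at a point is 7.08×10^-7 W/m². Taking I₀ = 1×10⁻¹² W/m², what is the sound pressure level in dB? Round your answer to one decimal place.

I/I₀ = 7.08×10^-7/10⁻¹² = 7.08×10^5, and L = 10·log₁₀(I/I₀).
L = 10·(0.8500 + 5) = 58.50 dB.

58.5 dB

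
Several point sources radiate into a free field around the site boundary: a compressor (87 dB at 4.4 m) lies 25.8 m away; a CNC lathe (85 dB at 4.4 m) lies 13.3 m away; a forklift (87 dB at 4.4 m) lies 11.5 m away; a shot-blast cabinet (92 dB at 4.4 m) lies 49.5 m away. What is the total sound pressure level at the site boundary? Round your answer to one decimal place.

81.3 dB

Propagate each source to the receiver with L = L_ref − 20·log₁₀(r/r_ref), then add intensities.
compressor: 87 − 20·log₁₀(25.8/4.4) = 87 − 15.36 = 71.64 dB.
CNC lathe: 85 − 20·log₁₀(13.3/4.4) = 85 − 9.61 = 75.39 dB.
forklift: 87 − 20·log₁₀(11.5/4.4) = 87 − 8.34 = 78.66 dB.
shot-blast cabinet: 92 − 20·log₁₀(49.5/4.4) = 92 − 21.02 = 70.98 dB.
Σ 10^(L/10) = 1.351e+08 → L_total = 10·log₁₀(1.351e+08) = 81.31 dB.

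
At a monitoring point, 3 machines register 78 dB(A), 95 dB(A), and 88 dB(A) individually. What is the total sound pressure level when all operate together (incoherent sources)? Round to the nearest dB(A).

Incoherent sources combine by intensity addition: L_total = 10·log₁₀(Σ 10^(L_i/10)).
Σ 10^(L/10) = 10^(78/10) + 10^(95/10) + 10^(88/10) = 3.856e+09.
L_total = 10·log₁₀(3.856e+09) = 95.86 dB(A).

96 dB(A)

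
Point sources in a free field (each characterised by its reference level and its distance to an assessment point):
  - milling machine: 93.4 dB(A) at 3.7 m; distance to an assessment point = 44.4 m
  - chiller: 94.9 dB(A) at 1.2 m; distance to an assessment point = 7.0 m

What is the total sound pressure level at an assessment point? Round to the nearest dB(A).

80 dB(A)

First find each source's level at the receiver (point-source: −20·log₁₀(r/r_ref)), then combine on an intensity basis.
milling machine: 93.4 − 20·log₁₀(44.4/3.7) = 93.4 − 21.58 = 71.82 dB(A).
chiller: 94.9 − 20·log₁₀(7.0/1.2) = 94.9 − 15.32 = 79.58 dB(A).
Σ 10^(L/10) = 1.060e+08 → L_total = 10·log₁₀(1.060e+08) = 80.25 dB(A).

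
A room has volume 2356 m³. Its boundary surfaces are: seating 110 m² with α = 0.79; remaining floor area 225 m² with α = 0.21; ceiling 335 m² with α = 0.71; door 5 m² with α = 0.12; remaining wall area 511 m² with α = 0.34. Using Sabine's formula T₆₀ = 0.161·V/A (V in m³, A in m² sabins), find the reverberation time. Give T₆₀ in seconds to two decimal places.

0.69 s

Total absorption A = 110·0.79 + 225·0.21 + 335·0.71 + 5·0.12 + 511·0.34 = 546.34 m² sabins.
T₆₀ = 0.161 × 2356 / 546.34 = 0.694 s.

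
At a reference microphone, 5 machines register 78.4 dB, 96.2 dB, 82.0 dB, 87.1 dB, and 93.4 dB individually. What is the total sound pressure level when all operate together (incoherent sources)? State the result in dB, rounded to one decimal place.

98.5 dB

Incoherent sources combine by intensity addition: L_total = 10·log₁₀(Σ 10^(L_i/10)).
Σ 10^(L/10) = 10^(78.4/10) + 10^(96.2/10) + 10^(82.0/10) + 10^(87.1/10) + 10^(93.4/10) = 7.097e+09.
L_total = 10·log₁₀(7.097e+09) = 98.51 dB.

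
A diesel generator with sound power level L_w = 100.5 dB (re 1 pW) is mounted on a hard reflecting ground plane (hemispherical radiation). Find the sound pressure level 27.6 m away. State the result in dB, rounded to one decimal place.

63.7 dB

Free-field hemispherical radiation: L_p = L_w − 10·log₁₀(2π·r²), r = 27.6 m.
2π·r² = 4786 m², 10·log₁₀ of that is 36.800 dB.
L_p = 100.5 − 36.800 = 63.70 dB.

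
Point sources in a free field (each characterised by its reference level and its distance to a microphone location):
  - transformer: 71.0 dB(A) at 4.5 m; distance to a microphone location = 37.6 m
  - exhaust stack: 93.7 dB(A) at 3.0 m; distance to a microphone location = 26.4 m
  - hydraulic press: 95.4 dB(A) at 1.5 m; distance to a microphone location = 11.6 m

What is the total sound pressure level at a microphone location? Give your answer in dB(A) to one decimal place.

79.5 dB(A)

Apply inverse-square spreading to bring every level to the receiver, then sum 10^(L/10).
transformer: 71.0 − 20·log₁₀(37.6/4.5) = 71.0 − 18.44 = 52.56 dB(A).
exhaust stack: 93.7 − 20·log₁₀(26.4/3.0) = 93.7 − 18.89 = 74.81 dB(A).
hydraulic press: 95.4 − 20·log₁₀(11.6/1.5) = 95.4 − 17.77 = 77.63 dB(A).
Σ 10^(L/10) = 8.843e+07 → L_total = 10·log₁₀(8.843e+07) = 79.47 dB(A).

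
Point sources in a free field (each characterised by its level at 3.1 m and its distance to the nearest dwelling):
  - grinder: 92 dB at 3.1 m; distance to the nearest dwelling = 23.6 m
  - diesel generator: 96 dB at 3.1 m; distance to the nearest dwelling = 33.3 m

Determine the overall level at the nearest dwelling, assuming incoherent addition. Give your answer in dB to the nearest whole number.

Propagate each source to the receiver with L = L_ref − 20·log₁₀(r/r_ref), then add intensities.
grinder: 92 − 20·log₁₀(23.6/3.1) = 92 − 17.63 = 74.37 dB.
diesel generator: 96 − 20·log₁₀(33.3/3.1) = 96 − 20.62 = 75.38 dB.
Σ 10^(L/10) = 6.185e+07 → L_total = 10·log₁₀(6.185e+07) = 77.91 dB.

78 dB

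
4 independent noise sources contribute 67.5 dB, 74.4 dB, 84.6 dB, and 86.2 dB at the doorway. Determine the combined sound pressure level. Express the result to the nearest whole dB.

For uncorrelated sources the intensities add, so convert each level to linear form, sum, and take 10·log₁₀ of the total.
Σ 10^(L/10) = 10^(67.5/10) + 10^(74.4/10) + 10^(84.6/10) + 10^(86.2/10) = 7.384e+08.
L_total = 10·log₁₀(7.384e+08) = 88.68 dB.

89 dB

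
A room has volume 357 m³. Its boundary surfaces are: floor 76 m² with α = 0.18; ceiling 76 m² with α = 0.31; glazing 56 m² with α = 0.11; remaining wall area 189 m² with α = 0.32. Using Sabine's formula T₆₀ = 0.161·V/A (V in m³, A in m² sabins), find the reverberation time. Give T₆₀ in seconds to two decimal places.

A = Σ Sᵢαᵢ = 76·0.18 + 76·0.31 + 56·0.11 + 189·0.32 = 103.88 m².
T₆₀ = 0.161·V/A = 0.161·357/103.88 = 0.553 s.

0.55 s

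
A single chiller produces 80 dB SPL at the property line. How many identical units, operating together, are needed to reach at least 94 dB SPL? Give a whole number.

N identical sources give L₁ + 10·log₁₀ N, so require 10·log₁₀ N ≥ 94 − 80 = 14.0 dB.
N ≥ 10^(14.0/10) = 25.119, so N = 26.

26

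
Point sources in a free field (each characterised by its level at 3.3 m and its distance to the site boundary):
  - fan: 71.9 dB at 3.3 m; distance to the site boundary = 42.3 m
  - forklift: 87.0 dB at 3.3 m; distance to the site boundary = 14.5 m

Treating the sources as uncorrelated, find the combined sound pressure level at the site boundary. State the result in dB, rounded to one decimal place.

Apply inverse-square spreading to bring every level to the receiver, then sum 10^(L/10).
fan: 71.9 − 20·log₁₀(42.3/3.3) = 71.9 − 22.16 = 49.74 dB.
forklift: 87.0 − 20·log₁₀(14.5/3.3) = 87.0 − 12.86 = 74.14 dB.
Σ 10^(L/10) = 2.605e+07 → L_total = 10·log₁₀(2.605e+07) = 74.16 dB.

74.2 dB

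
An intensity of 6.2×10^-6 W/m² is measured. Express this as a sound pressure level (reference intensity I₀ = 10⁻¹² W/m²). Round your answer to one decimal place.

67.9 dB

I/I₀ = 6.2×10^-6/10⁻¹² = 6.2×10^6, and L = 10·log₁₀(I/I₀).
L = 10·(0.7924 + 6) = 67.92 dB.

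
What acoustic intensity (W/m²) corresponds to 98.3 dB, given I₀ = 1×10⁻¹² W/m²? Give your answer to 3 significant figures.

I/I₀ = 10^(98.3/10) = 6.761e+09, so I = 6.761e+09 × 10⁻¹² W/m².

0.00676 W/m²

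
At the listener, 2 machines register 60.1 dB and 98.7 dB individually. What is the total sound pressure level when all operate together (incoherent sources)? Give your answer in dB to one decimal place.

98.7 dB

Incoherent sources combine by intensity addition: L_total = 10·log₁₀(Σ 10^(L_i/10)).
Σ 10^(L/10) = 10^(60.1/10) + 10^(98.7/10) = 7.414e+09.
L_total = 10·log₁₀(7.414e+09) = 98.70 dB.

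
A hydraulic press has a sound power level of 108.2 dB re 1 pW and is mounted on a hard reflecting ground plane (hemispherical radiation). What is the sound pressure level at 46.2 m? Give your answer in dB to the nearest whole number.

Free-field hemispherical radiation: L_p = L_w − 10·log₁₀(2π·r²), r = 46.2 m.
2π·r² = 1.341e+04 m², 10·log₁₀ of that is 41.275 dB.
L_p = 108.2 − 41.275 = 66.93 dB.

67 dB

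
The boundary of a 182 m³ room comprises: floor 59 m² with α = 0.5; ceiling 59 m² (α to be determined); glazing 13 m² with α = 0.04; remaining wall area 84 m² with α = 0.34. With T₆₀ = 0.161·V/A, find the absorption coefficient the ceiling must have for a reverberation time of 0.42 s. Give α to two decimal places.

0.19

Required total absorption A = 0.161·182/0.42 = 69.77 m².
Absorption from the other surfaces = 59·0.5 + 13·0.04 + 84·0.34 = 58.58 m², so the ceiling must supply 11.19 m² over 59 m².
α = 11.19/59 = 0.190.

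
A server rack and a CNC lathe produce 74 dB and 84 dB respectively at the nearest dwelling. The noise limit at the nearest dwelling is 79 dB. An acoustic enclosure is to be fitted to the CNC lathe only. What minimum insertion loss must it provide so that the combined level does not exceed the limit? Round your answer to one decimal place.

Everything except the CNC lathe sums to 10^(74/10) = 2.512e+07 in linear terms, 74.00 dB.
To meet 79 dB overall, the treated CNC lathe may contribute at most 10^(79/10) − 2.512e+07 = 5.431e+07, i.e. 77.35 dB.
So the CNC lathe must be reduced from 84 to 77.35 dB: IL = 6.65 dB.

6.7 dB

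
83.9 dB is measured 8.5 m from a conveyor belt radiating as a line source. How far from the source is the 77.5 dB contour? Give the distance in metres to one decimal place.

37.1 m

For a line source L₁ − L₂ = 10·log₁₀(r₂/r₁), so r₂ = r₁·10^((L₁−L₂)/10).
r₂ = 8.5·10^((83.9−77.5)/10) = 8.5·10^(6.4/10) = 37.10 m.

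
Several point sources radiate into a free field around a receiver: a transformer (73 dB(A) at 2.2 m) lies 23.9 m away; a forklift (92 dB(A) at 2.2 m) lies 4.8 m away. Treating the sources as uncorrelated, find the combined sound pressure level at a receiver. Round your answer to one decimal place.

First find each source's level at the receiver (point-source: −20·log₁₀(r/r_ref)), then combine on an intensity basis.
transformer: 73 − 20·log₁₀(23.9/2.2) = 73 − 20.72 = 52.28 dB(A).
forklift: 92 − 20·log₁₀(4.8/2.2) = 92 − 6.78 = 85.22 dB(A).
Σ 10^(L/10) = 3.331e+08 → L_total = 10·log₁₀(3.331e+08) = 85.23 dB(A).

85.2 dB(A)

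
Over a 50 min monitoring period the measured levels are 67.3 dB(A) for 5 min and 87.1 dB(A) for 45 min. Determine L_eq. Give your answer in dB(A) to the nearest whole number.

87 dB(A)

The energy average is taken in the linear domain: L_eq = 10·log₁₀[(Σ tᵢ·10^(Lᵢ/10))/T], T = 50 min.
Σ tᵢ·10^(Lᵢ/10) = 5·10^(67.3/10) + 45·10^(87.1/10) = 2.311e+10.
L_eq = 10·log₁₀(2.311e+10/50) = 86.65 dB(A).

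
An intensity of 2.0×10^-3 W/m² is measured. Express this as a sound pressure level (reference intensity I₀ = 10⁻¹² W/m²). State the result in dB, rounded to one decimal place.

I/I₀ = 2.0×10^-3/10⁻¹² = 2.0×10^9, and L = 10·log₁₀(I/I₀).
L = 10·(0.3010 + 9) = 93.01 dB.

93.0 dB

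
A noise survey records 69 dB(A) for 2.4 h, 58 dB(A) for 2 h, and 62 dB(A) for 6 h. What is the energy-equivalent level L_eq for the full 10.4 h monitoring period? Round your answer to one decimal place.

The energy average is taken in the linear domain: L_eq = 10·log₁₀[(Σ tᵢ·10^(Lᵢ/10))/T], T = 10.4 h.
Σ tᵢ·10^(Lᵢ/10) = 2.4·10^(69/10) + 2·10^(58/10) + 6·10^(62/10) = 2.984e+07.
L_eq = 10·log₁₀(2.984e+07/10.4) = 64.58 dB(A).

64.6 dB(A)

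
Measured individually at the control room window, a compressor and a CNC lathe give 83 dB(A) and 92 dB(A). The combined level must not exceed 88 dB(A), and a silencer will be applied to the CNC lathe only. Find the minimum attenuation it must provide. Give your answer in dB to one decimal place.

5.7 dB

Everything except the CNC lathe sums to 10^(83/10) = 1.995e+08 in linear terms, 83.00 dB(A).
To meet 88 dB(A) overall, the treated CNC lathe may contribute at most 10^(88/10) − 1.995e+08 = 4.314e+08, i.e. 86.35 dB(A).
So the CNC lathe must be reduced from 92 to 86.35 dB(A): IL = 5.65 dB.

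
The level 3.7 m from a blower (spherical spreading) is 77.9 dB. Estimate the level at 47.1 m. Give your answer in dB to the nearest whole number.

Point-source attenuation: ΔL = 20·log₁₀(r₂/r₁) = 20·log₁₀(47.1/3.7) = 22.096 dB.
L₂ = 77.9 − 20·log₁₀(47.1/3.7) = 77.9 − 22.096 = 55.80 dB.

56 dB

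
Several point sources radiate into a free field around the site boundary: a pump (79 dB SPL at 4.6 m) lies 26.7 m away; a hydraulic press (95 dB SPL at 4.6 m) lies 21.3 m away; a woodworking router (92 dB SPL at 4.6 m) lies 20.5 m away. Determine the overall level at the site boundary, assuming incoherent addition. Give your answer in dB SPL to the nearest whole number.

Propagate each source to the receiver with L = L_ref − 20·log₁₀(r/r_ref), then add intensities.
pump: 79 − 20·log₁₀(26.7/4.6) = 79 − 15.28 = 63.72 dB SPL.
hydraulic press: 95 − 20·log₁₀(21.3/4.6) = 95 − 13.31 = 81.69 dB SPL.
woodworking router: 92 − 20·log₁₀(20.5/4.6) = 92 − 12.98 = 79.02 dB SPL.
Σ 10^(L/10) = 2.296e+08 → L_total = 10·log₁₀(2.296e+08) = 83.61 dB SPL.

84 dB SPL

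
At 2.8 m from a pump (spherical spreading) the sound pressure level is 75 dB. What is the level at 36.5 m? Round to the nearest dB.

53 dB

Spherical spreading from a point source gives a 20·log₁₀(r₂/r₁) drop.
L₂ = 75 − 20·log₁₀(36.5/2.8) = 75 − 22.303 = 52.70 dB.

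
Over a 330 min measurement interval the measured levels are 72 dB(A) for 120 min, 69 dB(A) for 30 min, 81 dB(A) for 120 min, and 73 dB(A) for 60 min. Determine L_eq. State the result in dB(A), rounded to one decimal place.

77.5 dB(A)

Weight each interval's intensity by its duration and average over T = 330 min:
Σ tᵢ·10^(Lᵢ/10) = 120·10^(72/10) + 30·10^(69/10) + 120·10^(81/10) + 60·10^(73/10) = 1.844e+10.
L_eq = 10·log₁₀(1.844e+10/330) = 77.47 dB(A).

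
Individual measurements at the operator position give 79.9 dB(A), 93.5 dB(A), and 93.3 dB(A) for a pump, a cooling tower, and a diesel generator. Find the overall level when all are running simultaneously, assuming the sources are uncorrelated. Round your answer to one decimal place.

Incoherent sources combine by intensity addition: L_total = 10·log₁₀(Σ 10^(L_i/10)).
Σ 10^(L/10) = 10^(79.9/10) + 10^(93.5/10) + 10^(93.3/10) = 4.474e+09.
L_total = 10·log₁₀(4.474e+09) = 96.51 dB(A).

96.5 dB(A)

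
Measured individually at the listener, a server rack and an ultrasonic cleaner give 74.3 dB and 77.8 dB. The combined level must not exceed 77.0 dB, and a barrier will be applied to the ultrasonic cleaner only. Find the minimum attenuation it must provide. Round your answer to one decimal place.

4.1 dB

The untreated sources together contribute 10^(74.3/10) = 2.692e+07, i.e. 74.30 dB.
To meet 77.0 dB overall, the treated ultrasonic cleaner may contribute at most 10^(77.0/10) − 2.692e+07 = 2.320e+07, i.e. 73.66 dB.
So the ultrasonic cleaner must be reduced from 77.8 to 73.66 dB: IL = 4.14 dB.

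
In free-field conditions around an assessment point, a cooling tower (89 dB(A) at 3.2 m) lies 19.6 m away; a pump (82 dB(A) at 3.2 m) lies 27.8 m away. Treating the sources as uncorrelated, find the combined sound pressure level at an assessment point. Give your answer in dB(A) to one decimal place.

Apply inverse-square spreading to bring every level to the receiver, then sum 10^(L/10).
cooling tower: 89 − 20·log₁₀(19.6/3.2) = 89 − 15.74 = 73.26 dB(A).
pump: 82 − 20·log₁₀(27.8/3.2) = 82 − 18.78 = 63.22 dB(A).
Σ 10^(L/10) = 2.327e+07 → L_total = 10·log₁₀(2.327e+07) = 73.67 dB(A).

73.7 dB(A)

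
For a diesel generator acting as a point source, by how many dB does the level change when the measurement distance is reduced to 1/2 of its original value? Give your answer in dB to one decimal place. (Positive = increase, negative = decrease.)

+6.0 dB

A point source loses 6 dB per doubling of distance; generally ΔL = −20·log₁₀(r₂/r₁).
ΔL = −20·log₁₀(0.5) = +6.02 dB.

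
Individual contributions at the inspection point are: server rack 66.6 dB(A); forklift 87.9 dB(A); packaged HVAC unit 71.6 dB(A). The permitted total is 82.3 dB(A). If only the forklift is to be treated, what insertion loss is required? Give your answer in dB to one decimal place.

6.1 dB

Fixed contribution from the other sources: Σ 10^(L/10) = 10^(66.6/10) + 10^(71.6/10) = 1.903e+07 (72.79 dB(A)).
The limit corresponds to 10^(82.3/10) = 1.698e+08; subtracting the fixed part leaves 1.508e+08 for the forklift, i.e. 81.78 dB(A).
So the forklift must be reduced from 87.9 to 81.78 dB(A): IL = 6.12 dB.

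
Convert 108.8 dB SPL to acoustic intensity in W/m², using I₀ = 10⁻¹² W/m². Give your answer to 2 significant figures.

I = I₀·10^(L/10) = 10⁻¹² × 10^(108.8/10) = 10^(-1.120).

0.076 W/m²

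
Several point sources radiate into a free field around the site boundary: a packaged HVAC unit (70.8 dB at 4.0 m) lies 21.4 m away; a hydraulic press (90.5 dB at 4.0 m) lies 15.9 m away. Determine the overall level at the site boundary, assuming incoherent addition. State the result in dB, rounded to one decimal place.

78.5 dB

First find each source's level at the receiver (point-source: −20·log₁₀(r/r_ref)), then combine on an intensity basis.
packaged HVAC unit: 70.8 − 20·log₁₀(21.4/4.0) = 70.8 − 14.57 = 56.23 dB.
hydraulic press: 90.5 − 20·log₁₀(15.9/4.0) = 90.5 − 11.99 = 78.51 dB.
Σ 10^(L/10) = 7.143e+07 → L_total = 10·log₁₀(7.143e+07) = 78.54 dB.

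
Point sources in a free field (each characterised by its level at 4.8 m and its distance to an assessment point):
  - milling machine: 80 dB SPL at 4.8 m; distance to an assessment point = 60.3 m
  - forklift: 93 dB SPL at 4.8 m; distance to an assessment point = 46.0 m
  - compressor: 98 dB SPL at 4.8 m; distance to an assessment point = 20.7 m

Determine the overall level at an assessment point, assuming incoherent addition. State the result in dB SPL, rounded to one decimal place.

Propagate each source to the receiver with L = L_ref − 20·log₁₀(r/r_ref), then add intensities.
milling machine: 80 − 20·log₁₀(60.3/4.8) = 80 − 21.98 = 58.02 dB SPL.
forklift: 93 − 20·log₁₀(46.0/4.8) = 93 − 19.63 = 73.37 dB SPL.
compressor: 98 − 20·log₁₀(20.7/4.8) = 98 − 12.69 = 85.31 dB SPL.
Σ 10^(L/10) = 3.616e+08 → L_total = 10·log₁₀(3.616e+08) = 85.58 dB SPL.

85.6 dB SPL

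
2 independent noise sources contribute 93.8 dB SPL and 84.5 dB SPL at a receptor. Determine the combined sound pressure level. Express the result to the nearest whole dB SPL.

94 dB SPL

Incoherent sources combine by intensity addition: L_total = 10·log₁₀(Σ 10^(L_i/10)).
Σ 10^(L/10) = 10^(93.8/10) + 10^(84.5/10) = 2.681e+09.
L_total = 10·log₁₀(2.681e+09) = 94.28 dB SPL.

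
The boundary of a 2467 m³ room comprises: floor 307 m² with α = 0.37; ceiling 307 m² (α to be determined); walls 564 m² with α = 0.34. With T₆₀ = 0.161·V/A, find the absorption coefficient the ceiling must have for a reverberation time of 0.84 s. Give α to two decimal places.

From T₆₀ = 0.161·V/A, the target T₆₀ = 0.84 s needs A = 0.161·2467/0.84 = 472.84 m².
Absorption from the other surfaces = 307·0.37 + 564·0.34 = 305.35 m², so the ceiling must supply 167.49 m² over 307 m².
α = 167.49/307 = 0.546.

0.55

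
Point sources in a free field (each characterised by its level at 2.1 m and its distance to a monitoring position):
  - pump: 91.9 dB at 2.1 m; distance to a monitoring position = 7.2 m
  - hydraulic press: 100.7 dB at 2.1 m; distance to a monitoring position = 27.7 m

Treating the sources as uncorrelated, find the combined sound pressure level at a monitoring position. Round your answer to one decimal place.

83.0 dB

Apply inverse-square spreading to bring every level to the receiver, then sum 10^(L/10).
pump: 91.9 − 20·log₁₀(7.2/2.1) = 91.9 − 10.70 = 81.20 dB.
hydraulic press: 100.7 − 20·log₁₀(27.7/2.1) = 100.7 − 22.41 = 78.29 dB.
Σ 10^(L/10) = 1.993e+08 → L_total = 10·log₁₀(1.993e+08) = 82.99 dB.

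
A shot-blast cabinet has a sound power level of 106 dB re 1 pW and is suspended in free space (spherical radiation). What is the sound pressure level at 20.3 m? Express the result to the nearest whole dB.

69 dB

The power spreads over a sphere of area 4π·r², so L_p = L_w − 10·log₁₀(4π·r²).
4π·r² = 5178 m², 10·log₁₀ of that is 37.142 dB.
L_p = 106 − 37.142 = 68.86 dB.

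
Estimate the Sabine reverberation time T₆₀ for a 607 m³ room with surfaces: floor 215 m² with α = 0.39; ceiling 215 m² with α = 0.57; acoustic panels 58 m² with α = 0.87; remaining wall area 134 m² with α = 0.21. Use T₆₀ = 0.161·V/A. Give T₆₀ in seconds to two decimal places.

0.34 s

Total absorption A = 215·0.39 + 215·0.57 + 58·0.87 + 134·0.21 = 285.00 m² sabins.
T₆₀ = 0.161 × 607 / 285.00 = 0.343 s.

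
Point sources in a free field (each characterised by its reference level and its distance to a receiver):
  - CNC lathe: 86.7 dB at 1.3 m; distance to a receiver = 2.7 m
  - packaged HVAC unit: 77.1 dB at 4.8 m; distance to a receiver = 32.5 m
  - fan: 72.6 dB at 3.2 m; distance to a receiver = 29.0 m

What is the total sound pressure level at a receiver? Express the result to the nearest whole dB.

Propagate each source to the receiver with L = L_ref − 20·log₁₀(r/r_ref), then add intensities.
CNC lathe: 86.7 − 20·log₁₀(2.7/1.3) = 86.7 − 6.35 = 80.35 dB.
packaged HVAC unit: 77.1 − 20·log₁₀(32.5/4.8) = 77.1 − 16.61 = 60.49 dB.
fan: 72.6 − 20·log₁₀(29.0/3.2) = 72.6 − 19.14 = 53.46 dB.
Σ 10^(L/10) = 1.098e+08 → L_total = 10·log₁₀(1.098e+08) = 80.40 dB.

80 dB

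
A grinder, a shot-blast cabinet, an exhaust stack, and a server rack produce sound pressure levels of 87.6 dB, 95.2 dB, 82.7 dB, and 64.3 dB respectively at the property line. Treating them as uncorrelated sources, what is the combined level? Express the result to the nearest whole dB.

96 dB

For uncorrelated sources the intensities add, so convert each level to linear form, sum, and take 10·log₁₀ of the total.
Σ 10^(L/10) = 10^(87.6/10) + 10^(95.2/10) + 10^(82.7/10) + 10^(64.3/10) = 4.076e+09.
L_total = 10·log₁₀(4.076e+09) = 96.10 dB.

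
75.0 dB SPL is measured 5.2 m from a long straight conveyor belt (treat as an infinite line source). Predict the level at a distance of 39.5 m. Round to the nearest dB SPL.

Line-source attenuation: ΔL = 10·log₁₀(r₂/r₁) = 10·log₁₀(39.5/5.2) = 8.806 dB.
L₂ = 75.0 − 10·log₁₀(39.5/5.2) = 75.0 − 8.806 = 66.19 dB SPL.

66 dB SPL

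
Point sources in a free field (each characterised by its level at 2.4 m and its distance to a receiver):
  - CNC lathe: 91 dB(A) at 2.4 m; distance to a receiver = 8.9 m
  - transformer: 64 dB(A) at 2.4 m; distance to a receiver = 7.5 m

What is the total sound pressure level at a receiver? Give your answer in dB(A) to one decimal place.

79.6 dB(A)

First find each source's level at the receiver (point-source: −20·log₁₀(r/r_ref)), then combine on an intensity basis.
CNC lathe: 91 − 20·log₁₀(8.9/2.4) = 91 − 11.38 = 79.62 dB(A).
transformer: 64 − 20·log₁₀(7.5/2.4) = 64 − 9.90 = 54.10 dB(A).
Σ 10^(L/10) = 9.180e+07 → L_total = 10·log₁₀(9.180e+07) = 79.63 dB(A).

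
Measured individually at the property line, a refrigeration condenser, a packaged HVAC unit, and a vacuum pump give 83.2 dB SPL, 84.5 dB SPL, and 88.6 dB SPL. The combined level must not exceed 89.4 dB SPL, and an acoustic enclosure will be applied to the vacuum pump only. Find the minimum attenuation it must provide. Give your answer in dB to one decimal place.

Everything except the vacuum pump sums to 10^(83.2/10) + 10^(84.5/10) = 4.908e+08 in linear terms, 86.91 dB SPL.
To meet 89.4 dB SPL overall, the treated vacuum pump may contribute at most 10^(89.4/10) − 4.908e+08 = 3.802e+08, i.e. 85.80 dB SPL.
Required insertion loss = 88.6 − 85.80 = 2.80 dB.

2.8 dB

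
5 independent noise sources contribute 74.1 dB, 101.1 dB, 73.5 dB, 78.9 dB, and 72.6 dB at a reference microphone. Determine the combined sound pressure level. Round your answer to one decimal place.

101.1 dB

Incoherent sources combine by intensity addition: L_total = 10·log₁₀(Σ 10^(L_i/10)).
Σ 10^(L/10) = 10^(74.1/10) + 10^(101.1/10) + 10^(73.5/10) + 10^(78.9/10) + 10^(72.6/10) = 1.303e+10.
L_total = 10·log₁₀(1.303e+10) = 101.15 dB.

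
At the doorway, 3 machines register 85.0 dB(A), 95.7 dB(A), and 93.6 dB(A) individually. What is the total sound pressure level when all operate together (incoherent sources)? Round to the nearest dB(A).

For uncorrelated sources the intensities add, so convert each level to linear form, sum, and take 10·log₁₀ of the total.
Σ 10^(L/10) = 10^(85.0/10) + 10^(95.7/10) + 10^(93.6/10) = 6.322e+09.
L_total = 10·log₁₀(6.322e+09) = 98.01 dB(A).

98 dB(A)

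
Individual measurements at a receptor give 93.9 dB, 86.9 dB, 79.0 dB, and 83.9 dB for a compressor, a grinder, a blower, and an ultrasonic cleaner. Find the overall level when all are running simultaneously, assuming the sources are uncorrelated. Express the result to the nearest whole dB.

Incoherent sources combine by intensity addition: L_total = 10·log₁₀(Σ 10^(L_i/10)).
Σ 10^(L/10) = 10^(93.9/10) + 10^(86.9/10) + 10^(79.0/10) + 10^(83.9/10) = 3.269e+09.
L_total = 10·log₁₀(3.269e+09) = 95.14 dB.

95 dB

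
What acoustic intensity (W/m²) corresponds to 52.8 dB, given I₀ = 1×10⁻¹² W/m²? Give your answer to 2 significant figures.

1.9e-07 W/m²

I/I₀ = 10^(52.8/10) = 1.905e+05, so I = 1.905e+05 × 10⁻¹² W/m².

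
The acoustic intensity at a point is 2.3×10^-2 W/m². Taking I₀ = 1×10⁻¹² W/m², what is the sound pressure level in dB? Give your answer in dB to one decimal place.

Dividing by I₀ shifts the exponent by 12: I/I₀ = 2.3×10^10.
L = 10·(0.3617 + 10) = 103.62 dB.

103.6 dB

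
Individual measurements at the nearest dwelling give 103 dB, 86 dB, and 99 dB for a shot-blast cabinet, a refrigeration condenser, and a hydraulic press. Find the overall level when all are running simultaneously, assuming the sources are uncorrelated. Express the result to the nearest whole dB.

For uncorrelated sources the intensities add, so convert each level to linear form, sum, and take 10·log₁₀ of the total.
Σ 10^(L/10) = 10^(103/10) + 10^(86/10) + 10^(99/10) = 2.829e+10.
L_total = 10·log₁₀(2.829e+10) = 104.52 dB.

105 dB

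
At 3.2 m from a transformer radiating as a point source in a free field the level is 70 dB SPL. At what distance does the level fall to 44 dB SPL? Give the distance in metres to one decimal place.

For a point source L₁ − L₂ = 20·log₁₀(r₂/r₁), so r₂ = r₁·10^((L₁−L₂)/20).
r₂ = 3.2·10^((70−44)/20) = 3.2·10^(26.0/20) = 63.85 m.

63.8 m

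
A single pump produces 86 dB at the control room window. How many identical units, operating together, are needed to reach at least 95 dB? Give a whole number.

Need L₁ + 10·log₁₀ N ≥ 95, i.e. log₁₀ N ≥ 0.90.
N ≥ 10^(9.0/10) = 7.943, so N = 8.

8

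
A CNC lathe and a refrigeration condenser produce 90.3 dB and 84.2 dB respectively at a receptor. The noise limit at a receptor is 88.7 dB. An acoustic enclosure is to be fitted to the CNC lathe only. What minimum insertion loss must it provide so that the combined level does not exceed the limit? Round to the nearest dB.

Fixed contribution from the other source: Σ 10^(L/10) = 10^(84.2/10) = 2.630e+08 (84.20 dB).
To meet 88.7 dB overall, the treated CNC lathe may contribute at most 10^(88.7/10) − 2.630e+08 = 4.783e+08, i.e. 86.80 dB.
So the CNC lathe must be reduced from 90.3 to 86.80 dB: IL = 3.50 dB.

4 dB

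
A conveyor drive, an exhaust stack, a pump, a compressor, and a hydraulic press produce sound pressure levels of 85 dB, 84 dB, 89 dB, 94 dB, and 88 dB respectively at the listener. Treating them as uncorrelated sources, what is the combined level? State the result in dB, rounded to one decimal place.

For uncorrelated sources the intensities add, so convert each level to linear form, sum, and take 10·log₁₀ of the total.
Σ 10^(L/10) = 10^(85/10) + 10^(84/10) + 10^(89/10) + 10^(94/10) + 10^(88/10) = 4.505e+09.
L_total = 10·log₁₀(4.505e+09) = 96.54 dB.

96.5 dB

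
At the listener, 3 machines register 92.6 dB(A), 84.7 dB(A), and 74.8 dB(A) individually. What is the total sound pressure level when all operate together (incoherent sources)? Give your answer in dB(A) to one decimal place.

For uncorrelated sources the intensities add, so convert each level to linear form, sum, and take 10·log₁₀ of the total.
Σ 10^(L/10) = 10^(92.6/10) + 10^(84.7/10) + 10^(74.8/10) = 2.145e+09.
L_total = 10·log₁₀(2.145e+09) = 93.31 dB(A).

93.3 dB(A)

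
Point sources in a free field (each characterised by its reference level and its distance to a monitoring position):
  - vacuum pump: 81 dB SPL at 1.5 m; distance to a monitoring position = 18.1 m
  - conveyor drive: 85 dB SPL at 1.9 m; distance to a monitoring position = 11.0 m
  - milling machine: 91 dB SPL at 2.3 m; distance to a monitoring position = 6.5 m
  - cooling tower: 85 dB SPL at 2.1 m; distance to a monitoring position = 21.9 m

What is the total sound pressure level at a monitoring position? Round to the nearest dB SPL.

Propagate each source to the receiver with L = L_ref − 20·log₁₀(r/r_ref), then add intensities.
vacuum pump: 81 − 20·log₁₀(18.1/1.5) = 81 − 21.63 = 59.37 dB SPL.
conveyor drive: 85 − 20·log₁₀(11.0/1.9) = 85 − 15.25 = 69.75 dB SPL.
milling machine: 91 − 20·log₁₀(6.5/2.3) = 91 − 9.02 = 81.98 dB SPL.
cooling tower: 85 − 20·log₁₀(21.9/2.1) = 85 − 20.36 = 64.64 dB SPL.
Σ 10^(L/10) = 1.708e+08 → L_total = 10·log₁₀(1.708e+08) = 82.33 dB SPL.

82 dB SPL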